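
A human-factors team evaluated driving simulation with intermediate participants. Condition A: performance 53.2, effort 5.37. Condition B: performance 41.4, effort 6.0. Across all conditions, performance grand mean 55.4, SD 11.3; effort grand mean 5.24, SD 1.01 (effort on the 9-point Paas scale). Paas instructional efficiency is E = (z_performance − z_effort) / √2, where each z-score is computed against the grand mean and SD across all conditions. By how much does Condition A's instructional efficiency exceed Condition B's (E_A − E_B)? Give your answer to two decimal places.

Condition A: z_P = (53.2 − 55.4)/11.3 = -0.1947; z_E = (5.37 − 5.24)/1.01 = 0.1287; E_A = (-0.1947 − 0.1287)/√2 = -0.2287.
Condition B: z_P = (41.4 − 55.4)/11.3 = -1.2389; z_E = (6.0 − 5.24)/1.01 = 0.7525; E_B = (-1.2389 − 0.7525)/√2 = -1.4081.
E_A − E_B = -0.2287 − (-1.4081) = 1.1794 ≈ 1.18.

1.18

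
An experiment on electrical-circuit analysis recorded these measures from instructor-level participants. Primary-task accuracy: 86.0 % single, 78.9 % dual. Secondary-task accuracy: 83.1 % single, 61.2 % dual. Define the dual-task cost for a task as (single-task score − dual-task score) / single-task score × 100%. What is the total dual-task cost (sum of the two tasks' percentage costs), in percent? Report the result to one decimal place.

34.6

Primary cost = (86.0 − 78.9) / 86.0 × 100% = 8.2558%.
Secondary cost = (83.1 − 61.2) / 83.1 × 100% = 26.3538%.
Total = 8.2558% + 26.3538% = 34.6096% ≈ 34.6%.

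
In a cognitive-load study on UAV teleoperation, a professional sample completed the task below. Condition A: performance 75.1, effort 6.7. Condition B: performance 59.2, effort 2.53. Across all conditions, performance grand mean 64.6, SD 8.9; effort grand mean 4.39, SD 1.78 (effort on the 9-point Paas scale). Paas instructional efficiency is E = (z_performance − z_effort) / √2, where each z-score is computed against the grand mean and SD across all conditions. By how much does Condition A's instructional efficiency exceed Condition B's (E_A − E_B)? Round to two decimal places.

-0.39

Condition A: z_P = (75.1 − 64.6)/8.9 = 1.1798; z_E = (6.7 − 4.39)/1.78 = 1.2978; E_A = (1.1798 − 1.2978)/√2 = -0.0834.
Condition B: z_P = (59.2 − 64.6)/8.9 = -0.6067; z_E = (2.53 − 4.39)/1.78 = -1.0449; E_B = (-0.6067 − (-1.0449))/√2 = 0.3099.
E_A − E_B = -0.0834 − 0.3099 = -0.3933 ≈ -0.39.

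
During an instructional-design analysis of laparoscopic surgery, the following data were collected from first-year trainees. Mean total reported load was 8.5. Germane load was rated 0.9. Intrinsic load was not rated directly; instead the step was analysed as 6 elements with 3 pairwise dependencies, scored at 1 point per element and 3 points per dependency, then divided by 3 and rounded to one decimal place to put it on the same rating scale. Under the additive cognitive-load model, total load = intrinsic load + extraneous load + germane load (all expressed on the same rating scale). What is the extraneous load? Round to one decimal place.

Intrinsic (element-interactivity): (6 × 1 + 3 × 3) / 3 = 15 / 3 = 5.0000 → 5.0.
extraneous load = total − intrinsic − germane
             = 8.5 − 5.0 − 0.9 = 2.6.

2.6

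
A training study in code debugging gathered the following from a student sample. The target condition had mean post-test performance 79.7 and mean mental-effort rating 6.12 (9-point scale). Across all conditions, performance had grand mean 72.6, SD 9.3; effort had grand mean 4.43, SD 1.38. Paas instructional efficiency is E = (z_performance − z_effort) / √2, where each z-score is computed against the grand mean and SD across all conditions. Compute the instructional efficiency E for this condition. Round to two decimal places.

z_performance = (79.7 − 72.6) / 9.3 = 7.1000 / 9.3 = 0.7634.
z_effort = (6.12 − 4.43) / 1.38 = 1.6900 / 1.38 = 1.2246.
z_P − z_E = 0.7634 − 1.2246 = -0.4612.
E = -0.4612 / √2 = -0.4612 / 1.41421 = -0.3261 ≈ -0.33.

-0.33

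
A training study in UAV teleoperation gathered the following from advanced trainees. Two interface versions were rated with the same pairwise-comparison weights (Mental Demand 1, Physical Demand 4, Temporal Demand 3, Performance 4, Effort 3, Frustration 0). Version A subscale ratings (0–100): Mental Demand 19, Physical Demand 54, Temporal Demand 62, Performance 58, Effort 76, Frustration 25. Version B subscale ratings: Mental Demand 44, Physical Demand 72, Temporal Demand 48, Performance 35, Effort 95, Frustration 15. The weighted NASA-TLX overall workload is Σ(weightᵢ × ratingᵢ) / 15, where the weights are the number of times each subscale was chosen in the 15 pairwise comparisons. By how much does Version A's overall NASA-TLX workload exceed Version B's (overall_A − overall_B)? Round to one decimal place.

-1.3

Version A weighted sum = 1·19 + 4·54 + 3·62 + 4·58 + 3·76 + 0·25 = 19 + 216 + 186 + 232 + 228 + 0 = 881; overall_A = 881/15 = 58.7333.
Version B weighted sum = 1·44 + 4·72 + 3·48 + 4·35 + 3·95 + 0·15 = 44 + 288 + 144 + 140 + 285 + 0 = 901; overall_B = 901/15 = 60.0667.
Difference = 58.7333 − 60.0667 = -1.3334 ≈ -1.3.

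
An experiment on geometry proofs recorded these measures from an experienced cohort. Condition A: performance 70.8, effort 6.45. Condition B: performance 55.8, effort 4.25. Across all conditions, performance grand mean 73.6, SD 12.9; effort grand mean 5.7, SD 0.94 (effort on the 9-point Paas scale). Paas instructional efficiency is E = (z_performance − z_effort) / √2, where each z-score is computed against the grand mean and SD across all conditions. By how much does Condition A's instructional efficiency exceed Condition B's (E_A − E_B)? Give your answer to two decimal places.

Condition A: z_P = (70.8 − 73.6)/12.9 = -0.2171; z_E = (6.45 − 5.7)/0.94 = 0.7979; E_A = (-0.2171 − 0.7979)/√2 = -0.7177.
Condition B: z_P = (55.8 − 73.6)/12.9 = -1.3798; z_E = (4.25 − 5.7)/0.94 = -1.5426; E_B = (-1.3798 − (-1.5426))/√2 = 0.1151.
E_A − E_B = -0.7177 − 0.1151 = -0.8328 ≈ -0.83.

-0.83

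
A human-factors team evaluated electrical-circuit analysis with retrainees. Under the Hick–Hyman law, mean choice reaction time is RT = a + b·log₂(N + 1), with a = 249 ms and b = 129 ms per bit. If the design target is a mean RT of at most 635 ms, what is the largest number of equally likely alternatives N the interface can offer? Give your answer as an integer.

Set 249 + 129·log₂(N + 1) ≤ 635.
log₂(N + 1) ≤ (635 − 249) / 129 = 2.9922.
N + 1 ≤ 2^2.9922 = 7.9569.
N ≤ 6.9569, so the largest integer N is 6.

6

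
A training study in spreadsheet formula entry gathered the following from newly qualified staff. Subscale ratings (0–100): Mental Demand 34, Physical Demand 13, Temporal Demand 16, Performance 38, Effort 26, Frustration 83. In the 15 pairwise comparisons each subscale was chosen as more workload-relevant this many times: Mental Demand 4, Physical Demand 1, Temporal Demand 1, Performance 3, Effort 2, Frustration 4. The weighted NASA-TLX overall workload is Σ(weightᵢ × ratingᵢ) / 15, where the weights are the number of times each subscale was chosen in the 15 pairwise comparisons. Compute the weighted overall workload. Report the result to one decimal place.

44.2

The tallies are the weights (they sum to 15).
Weighted sum = 4·34 + 1·13 + 1·16 + 3·38 + 2·26 + 4·83
            = 136 + 13 + 16 + 114 + 52 + 332 = 663.
Overall workload = 663 / 15 = 44.2000 ≈ 44.2.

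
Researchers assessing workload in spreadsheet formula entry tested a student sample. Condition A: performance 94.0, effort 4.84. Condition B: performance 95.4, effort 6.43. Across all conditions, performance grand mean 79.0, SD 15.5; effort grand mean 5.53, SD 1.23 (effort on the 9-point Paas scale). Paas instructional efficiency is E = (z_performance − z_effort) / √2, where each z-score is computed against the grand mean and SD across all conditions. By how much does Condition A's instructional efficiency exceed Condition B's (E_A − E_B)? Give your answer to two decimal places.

0.85

Condition A: z_P = (94.0 − 79.0)/15.5 = 0.9677; z_E = (4.84 − 5.53)/1.23 = -0.5610; E_A = (0.9677 − (-0.5610))/√2 = 1.0810.
Condition B: z_P = (95.4 − 79.0)/15.5 = 1.0581; z_E = (6.43 − 5.53)/1.23 = 0.7317; E_B = (1.0581 − 0.7317)/√2 = 0.2308.
E_A − E_B = 1.0810 − 0.2308 = 0.8502 ≈ 0.85.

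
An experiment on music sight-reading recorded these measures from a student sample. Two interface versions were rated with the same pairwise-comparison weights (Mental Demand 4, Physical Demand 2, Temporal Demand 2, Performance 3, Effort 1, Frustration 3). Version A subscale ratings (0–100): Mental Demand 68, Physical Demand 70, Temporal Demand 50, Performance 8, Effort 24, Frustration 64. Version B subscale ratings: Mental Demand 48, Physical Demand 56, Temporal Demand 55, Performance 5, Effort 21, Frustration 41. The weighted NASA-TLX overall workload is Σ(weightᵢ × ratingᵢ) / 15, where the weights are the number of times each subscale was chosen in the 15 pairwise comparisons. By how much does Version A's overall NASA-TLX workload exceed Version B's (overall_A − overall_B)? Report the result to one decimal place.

Version A weighted sum = 4·68 + 2·70 + 2·50 + 3·8 + 1·24 + 3·64 = 272 + 140 + 100 + 24 + 24 + 192 = 752; overall_A = 752/15 = 50.1333.
Version B weighted sum = 4·48 + 2·56 + 2·55 + 3·5 + 1·21 + 3·41 = 192 + 112 + 110 + 15 + 21 + 123 = 573; overall_B = 573/15 = 38.2000.
Difference = 50.1333 − 38.2000 = 11.9333 ≈ 11.9.

11.9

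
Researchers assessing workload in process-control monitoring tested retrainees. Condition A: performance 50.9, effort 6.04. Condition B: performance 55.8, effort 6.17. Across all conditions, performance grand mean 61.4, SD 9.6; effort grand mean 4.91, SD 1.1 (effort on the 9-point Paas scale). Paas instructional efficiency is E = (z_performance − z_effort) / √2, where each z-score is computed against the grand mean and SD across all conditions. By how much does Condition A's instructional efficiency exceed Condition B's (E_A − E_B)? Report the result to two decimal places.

Condition A: z_P = (50.9 − 61.4)/9.6 = -1.0938; z_E = (6.04 − 4.91)/1.1 = 1.0273; E_A = (-1.0938 − 1.0273)/√2 = -1.4998.
Condition B: z_P = (55.8 − 61.4)/9.6 = -0.5833; z_E = (6.17 − 4.91)/1.1 = 1.1455; E_B = (-0.5833 − 1.1455)/√2 = -1.2224.
E_A − E_B = -1.4998 − (-1.2224) = -0.2774 ≈ -0.28.

-0.28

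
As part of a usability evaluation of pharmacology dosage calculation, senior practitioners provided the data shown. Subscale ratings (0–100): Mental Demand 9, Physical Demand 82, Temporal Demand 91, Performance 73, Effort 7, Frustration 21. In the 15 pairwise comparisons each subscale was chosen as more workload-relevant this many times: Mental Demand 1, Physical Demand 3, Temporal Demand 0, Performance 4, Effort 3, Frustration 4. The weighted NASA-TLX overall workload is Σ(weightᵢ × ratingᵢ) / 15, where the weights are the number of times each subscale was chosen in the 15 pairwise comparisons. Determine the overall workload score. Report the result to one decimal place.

The tallies are the weights (they sum to 15).
Weighted sum = 1·9 + 3·82 + 0·91 + 4·73 + 3·7 + 4·21
            = 9 + 246 + 0 + 292 + 21 + 84 = 652.
Overall workload = 652 / 15 = 43.4667 ≈ 43.5.

43.5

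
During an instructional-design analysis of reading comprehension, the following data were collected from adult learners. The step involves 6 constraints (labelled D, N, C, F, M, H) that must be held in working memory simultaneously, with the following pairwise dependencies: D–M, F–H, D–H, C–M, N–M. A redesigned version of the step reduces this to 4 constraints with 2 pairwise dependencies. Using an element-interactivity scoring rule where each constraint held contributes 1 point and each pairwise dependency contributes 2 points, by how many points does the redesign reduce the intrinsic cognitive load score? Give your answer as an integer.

Original: 6 × 1 + 5 × 2 = 6 + 10 = 16.
Redesigned: 4 × 1 + 2 × 2 = 4 + 4 = 8.
Reduction = 16 − 8 = 8.

8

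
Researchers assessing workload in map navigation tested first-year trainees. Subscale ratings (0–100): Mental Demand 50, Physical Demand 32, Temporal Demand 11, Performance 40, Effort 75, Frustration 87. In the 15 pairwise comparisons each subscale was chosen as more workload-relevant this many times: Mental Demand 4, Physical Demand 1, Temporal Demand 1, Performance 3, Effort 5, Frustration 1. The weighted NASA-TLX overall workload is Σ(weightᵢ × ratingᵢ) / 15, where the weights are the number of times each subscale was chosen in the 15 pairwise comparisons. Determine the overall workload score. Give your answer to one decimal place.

55.0

The tallies are the weights (they sum to 15).
Weighted sum = 4·50 + 1·32 + 1·11 + 3·40 + 5·75 + 1·87
            = 200 + 32 + 11 + 120 + 375 + 87 = 825.
Overall workload = 825 / 15 = 55.0000 ≈ 55.0.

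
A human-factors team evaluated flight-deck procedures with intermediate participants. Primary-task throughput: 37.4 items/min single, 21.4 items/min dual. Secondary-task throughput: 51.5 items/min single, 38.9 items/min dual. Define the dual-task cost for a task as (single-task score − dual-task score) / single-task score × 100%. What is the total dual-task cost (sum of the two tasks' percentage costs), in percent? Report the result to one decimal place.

Primary cost = (37.4 − 21.4) / 37.4 × 100% = 42.7807%.
Secondary cost = (51.5 − 38.9) / 51.5 × 100% = 24.4660%.
Total = 42.7807% + 24.4660% = 67.2467% ≈ 67.2%.

67.2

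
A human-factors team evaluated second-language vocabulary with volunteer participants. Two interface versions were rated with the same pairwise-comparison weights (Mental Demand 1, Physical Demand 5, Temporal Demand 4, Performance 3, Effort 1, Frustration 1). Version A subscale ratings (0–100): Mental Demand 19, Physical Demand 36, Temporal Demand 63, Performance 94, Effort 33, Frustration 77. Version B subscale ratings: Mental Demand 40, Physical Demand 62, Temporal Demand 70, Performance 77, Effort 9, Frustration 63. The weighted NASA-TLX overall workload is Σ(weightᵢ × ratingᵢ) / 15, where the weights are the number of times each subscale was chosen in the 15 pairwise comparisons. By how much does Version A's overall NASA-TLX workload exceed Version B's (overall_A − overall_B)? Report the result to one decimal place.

Version A weighted sum = 1·19 + 5·36 + 4·63 + 3·94 + 1·33 + 1·77 = 19 + 180 + 252 + 282 + 33 + 77 = 843; overall_A = 843/15 = 56.2000.
Version B weighted sum = 1·40 + 5·62 + 4·70 + 3·77 + 1·9 + 1·63 = 40 + 310 + 280 + 231 + 9 + 63 = 933; overall_B = 933/15 = 62.2000.
Difference = 56.2000 − 62.2000 = -6.0000 ≈ -6.0.

-6.0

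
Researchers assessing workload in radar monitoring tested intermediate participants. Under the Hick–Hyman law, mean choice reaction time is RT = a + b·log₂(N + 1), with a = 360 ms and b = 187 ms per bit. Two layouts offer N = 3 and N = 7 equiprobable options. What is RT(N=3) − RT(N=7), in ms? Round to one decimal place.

-187.0

RT(3) = 360 + 187·log₂(4) = 360 + 187·2.0000 = 734.0000 ms.
RT(7) = 360 + 187·log₂(8) = 360 + 187·3.0000 = 921.0000 ms.
Difference = 734.0000 − 921.0000 = -187.0000 ≈ -187.0 ms.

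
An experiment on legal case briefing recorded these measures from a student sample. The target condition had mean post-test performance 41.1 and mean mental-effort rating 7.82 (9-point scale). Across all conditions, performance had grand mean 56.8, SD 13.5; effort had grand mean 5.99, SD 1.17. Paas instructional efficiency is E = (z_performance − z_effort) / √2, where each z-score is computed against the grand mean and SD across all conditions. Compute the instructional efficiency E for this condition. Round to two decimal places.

-1.93

z_performance = (41.1 − 56.8) / 13.5 = -15.7000 / 13.5 = -1.1630.
z_effort = (7.82 − 5.99) / 1.17 = 1.8300 / 1.17 = 1.5641.
z_P − z_E = -1.1630 − 1.5641 = -2.7271.
E = -2.7271 / √2 = -2.7271 / 1.41421 = -1.9284 ≈ -1.93.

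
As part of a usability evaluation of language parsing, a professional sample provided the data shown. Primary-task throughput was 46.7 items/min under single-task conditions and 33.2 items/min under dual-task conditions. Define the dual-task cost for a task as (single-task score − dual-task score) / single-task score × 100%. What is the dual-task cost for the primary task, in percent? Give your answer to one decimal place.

28.9

Cost = (46.7 − 33.2) / 46.7 × 100%
     = 13.5000 / 46.7 × 100% = 28.9079%.
≈ 28.9%.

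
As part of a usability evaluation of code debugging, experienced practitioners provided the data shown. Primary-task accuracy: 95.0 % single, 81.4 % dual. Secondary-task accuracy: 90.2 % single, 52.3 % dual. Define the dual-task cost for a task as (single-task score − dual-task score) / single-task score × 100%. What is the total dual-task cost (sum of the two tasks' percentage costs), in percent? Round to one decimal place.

56.3

Primary cost = (95.0 − 81.4) / 95.0 × 100% = 14.3158%.
Secondary cost = (90.2 − 52.3) / 90.2 × 100% = 42.0177%.
Total = 14.3158% + 42.0177% = 56.3335% ≈ 56.3%.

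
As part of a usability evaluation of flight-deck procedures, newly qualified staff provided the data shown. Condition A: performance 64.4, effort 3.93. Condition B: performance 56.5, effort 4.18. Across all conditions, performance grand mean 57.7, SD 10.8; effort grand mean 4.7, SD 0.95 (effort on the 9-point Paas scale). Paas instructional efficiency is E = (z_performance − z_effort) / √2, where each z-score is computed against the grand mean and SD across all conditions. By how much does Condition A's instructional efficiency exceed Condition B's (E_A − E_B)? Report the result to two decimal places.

0.70

Condition A: z_P = (64.4 − 57.7)/10.8 = 0.6204; z_E = (3.93 − 4.7)/0.95 = -0.8105; E_A = (0.6204 − (-0.8105))/√2 = 1.0118.
Condition B: z_P = (56.5 − 57.7)/10.8 = -0.1111; z_E = (4.18 − 4.7)/0.95 = -0.5474; E_B = (-0.1111 − (-0.5474))/√2 = 0.3085.
E_A − E_B = 1.0118 − 0.3085 = 0.7033 ≈ 0.70.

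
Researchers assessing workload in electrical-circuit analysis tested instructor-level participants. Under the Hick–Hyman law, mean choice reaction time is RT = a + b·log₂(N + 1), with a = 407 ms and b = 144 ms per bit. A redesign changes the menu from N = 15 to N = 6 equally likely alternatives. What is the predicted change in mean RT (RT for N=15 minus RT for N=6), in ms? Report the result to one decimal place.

171.7

RT(15) = 407 + 144·log₂(16) = 407 + 144·4.0000 = 983.0000 ms.
RT(6) = 407 + 144·log₂(7) = 407 + 144·2.8074 = 811.2656 ms.
Difference = 983.0000 − 811.2656 = 171.7344 ≈ 171.7 ms.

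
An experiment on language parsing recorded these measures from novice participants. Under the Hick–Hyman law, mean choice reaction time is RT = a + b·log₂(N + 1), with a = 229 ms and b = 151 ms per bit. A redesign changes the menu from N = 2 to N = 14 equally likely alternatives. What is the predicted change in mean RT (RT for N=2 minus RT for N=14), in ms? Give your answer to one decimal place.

-350.6

RT(2) = 229 + 151·log₂(3) = 229 + 151·1.5850 = 468.3350 ms.
RT(14) = 229 + 151·log₂(15) = 229 + 151·3.9069 = 818.9419 ms.
Difference = 468.3350 − 818.9419 = -350.6069 ≈ -350.6 ms.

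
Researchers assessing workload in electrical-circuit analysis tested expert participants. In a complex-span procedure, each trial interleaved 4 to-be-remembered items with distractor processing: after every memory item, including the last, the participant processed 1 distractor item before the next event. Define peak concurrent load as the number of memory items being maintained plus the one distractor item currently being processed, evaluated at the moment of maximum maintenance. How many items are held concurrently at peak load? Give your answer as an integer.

5

Maintenance is greatest during the distractor(s) after memory item 4: all 4 memory items are being held.
One distractor item is concurrently being processed.
Peak concurrent load = 4 + 1 = 5 items.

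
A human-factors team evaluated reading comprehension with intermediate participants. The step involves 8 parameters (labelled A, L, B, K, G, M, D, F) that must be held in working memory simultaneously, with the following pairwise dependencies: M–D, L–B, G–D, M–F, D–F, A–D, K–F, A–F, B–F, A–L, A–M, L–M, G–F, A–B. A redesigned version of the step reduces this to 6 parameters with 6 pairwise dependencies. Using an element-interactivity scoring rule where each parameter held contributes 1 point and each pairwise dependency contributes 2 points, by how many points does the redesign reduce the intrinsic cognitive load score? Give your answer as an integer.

Original: 8 × 1 + 14 × 2 = 8 + 28 = 36.
Redesigned: 6 × 1 + 6 × 2 = 6 + 12 = 18.
Reduction = 36 − 18 = 18.

18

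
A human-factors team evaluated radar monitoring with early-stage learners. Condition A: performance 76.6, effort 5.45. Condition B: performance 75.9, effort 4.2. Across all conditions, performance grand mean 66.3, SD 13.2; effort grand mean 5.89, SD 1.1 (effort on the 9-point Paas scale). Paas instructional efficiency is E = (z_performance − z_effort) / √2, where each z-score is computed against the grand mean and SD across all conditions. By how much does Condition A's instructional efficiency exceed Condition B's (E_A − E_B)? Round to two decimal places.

-0.77

Condition A: z_P = (76.6 − 66.3)/13.2 = 0.7803; z_E = (5.45 − 5.89)/1.1 = -0.4000; E_A = (0.7803 − (-0.4000))/√2 = 0.8346.
Condition B: z_P = (75.9 − 66.3)/13.2 = 0.7273; z_E = (4.2 − 5.89)/1.1 = -1.5364; E_B = (0.7273 − (-1.5364))/√2 = 1.6007.
E_A − E_B = 0.8346 − 1.6007 = -0.7661 ≈ -0.77.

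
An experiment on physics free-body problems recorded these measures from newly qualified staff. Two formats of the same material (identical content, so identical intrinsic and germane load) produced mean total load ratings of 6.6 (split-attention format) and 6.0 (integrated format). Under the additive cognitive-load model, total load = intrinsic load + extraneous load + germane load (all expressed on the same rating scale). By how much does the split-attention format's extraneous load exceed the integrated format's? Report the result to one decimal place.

0.6

Intrinsic and germane load are equal across formats, so the difference in total load equals the difference in extraneous load.
Extraneous-load difference = 6.6 − 6.0 = 0.6.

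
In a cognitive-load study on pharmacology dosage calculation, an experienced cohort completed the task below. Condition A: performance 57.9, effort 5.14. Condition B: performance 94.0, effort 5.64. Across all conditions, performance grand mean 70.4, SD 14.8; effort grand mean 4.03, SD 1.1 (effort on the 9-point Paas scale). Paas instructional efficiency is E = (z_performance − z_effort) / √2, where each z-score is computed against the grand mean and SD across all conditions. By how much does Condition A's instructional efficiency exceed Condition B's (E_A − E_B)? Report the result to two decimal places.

Condition A: z_P = (57.9 − 70.4)/14.8 = -0.8446; z_E = (5.14 − 4.03)/1.1 = 1.0091; E_A = (-0.8446 − 1.0091)/√2 = -1.3108.
Condition B: z_P = (94.0 − 70.4)/14.8 = 1.5946; z_E = (5.64 − 4.03)/1.1 = 1.4636; E_B = (1.5946 − 1.4636)/√2 = 0.0926.
E_A − E_B = -1.3108 − 0.0926 = -1.4034 ≈ -1.40.

-1.40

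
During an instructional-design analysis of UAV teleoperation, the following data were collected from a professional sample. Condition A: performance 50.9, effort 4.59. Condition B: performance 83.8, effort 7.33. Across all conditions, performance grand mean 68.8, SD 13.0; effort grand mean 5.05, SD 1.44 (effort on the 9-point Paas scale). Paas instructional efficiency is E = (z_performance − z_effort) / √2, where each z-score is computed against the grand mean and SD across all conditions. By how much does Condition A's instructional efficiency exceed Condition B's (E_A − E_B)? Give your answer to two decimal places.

Condition A: z_P = (50.9 − 68.8)/13.0 = -1.3769; z_E = (4.59 − 5.05)/1.44 = -0.3194; E_A = (-1.3769 − (-0.3194))/√2 = -0.7478.
Condition B: z_P = (83.8 − 68.8)/13.0 = 1.1538; z_E = (7.33 − 5.05)/1.44 = 1.5833; E_B = (1.1538 − 1.5833)/√2 = -0.3037.
E_A − E_B = -0.7478 − (-0.3037) = -0.4441 ≈ -0.44.

-0.44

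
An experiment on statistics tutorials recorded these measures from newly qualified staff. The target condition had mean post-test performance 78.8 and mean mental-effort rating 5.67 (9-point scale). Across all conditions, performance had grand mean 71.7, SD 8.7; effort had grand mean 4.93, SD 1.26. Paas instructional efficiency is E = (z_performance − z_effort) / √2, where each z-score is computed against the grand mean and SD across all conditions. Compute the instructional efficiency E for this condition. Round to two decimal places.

z_performance = (78.8 − 71.7) / 8.7 = 7.1000 / 8.7 = 0.8161.
z_effort = (5.67 − 4.93) / 1.26 = 0.7400 / 1.26 = 0.5873.
z_P − z_E = 0.8161 − 0.5873 = 0.2288.
E = 0.2288 / √2 = 0.2288 / 1.41421 = 0.1618 ≈ 0.16.

0.16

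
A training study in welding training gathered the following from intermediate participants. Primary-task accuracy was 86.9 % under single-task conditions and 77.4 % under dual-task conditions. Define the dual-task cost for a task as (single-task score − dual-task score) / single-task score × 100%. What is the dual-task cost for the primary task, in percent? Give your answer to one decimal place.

Cost = (86.9 − 77.4) / 86.9 × 100%
     = 9.5000 / 86.9 × 100% = 10.9321%.
≈ 10.9%.

10.9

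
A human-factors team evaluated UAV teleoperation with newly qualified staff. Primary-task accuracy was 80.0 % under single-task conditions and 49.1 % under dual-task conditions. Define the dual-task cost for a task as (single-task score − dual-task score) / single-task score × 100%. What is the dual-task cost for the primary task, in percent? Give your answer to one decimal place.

38.6

Cost = (80.0 − 49.1) / 80.0 × 100%
     = 30.9000 / 80.0 × 100% = 38.6250%.
≈ 38.6%.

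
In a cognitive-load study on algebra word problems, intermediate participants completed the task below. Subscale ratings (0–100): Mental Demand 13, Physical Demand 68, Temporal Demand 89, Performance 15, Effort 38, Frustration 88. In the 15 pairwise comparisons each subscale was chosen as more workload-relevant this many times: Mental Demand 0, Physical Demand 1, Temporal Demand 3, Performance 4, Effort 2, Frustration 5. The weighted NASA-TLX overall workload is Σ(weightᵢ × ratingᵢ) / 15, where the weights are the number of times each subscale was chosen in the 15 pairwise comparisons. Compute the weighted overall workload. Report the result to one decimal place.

60.7

The tallies are the weights (they sum to 15).
Weighted sum = 0·13 + 1·68 + 3·89 + 4·15 + 2·38 + 5·88
            = 0 + 68 + 267 + 60 + 76 + 440 = 911.
Overall workload = 911 / 15 = 60.7333 ≈ 60.7.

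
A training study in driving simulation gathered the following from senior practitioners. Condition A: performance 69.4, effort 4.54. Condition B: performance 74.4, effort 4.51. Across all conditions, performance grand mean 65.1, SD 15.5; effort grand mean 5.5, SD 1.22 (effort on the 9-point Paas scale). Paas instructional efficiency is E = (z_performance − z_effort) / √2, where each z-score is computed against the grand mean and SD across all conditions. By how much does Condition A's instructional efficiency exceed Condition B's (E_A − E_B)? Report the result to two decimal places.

Condition A: z_P = (69.4 − 65.1)/15.5 = 0.2774; z_E = (4.54 − 5.5)/1.22 = -0.7869; E_A = (0.2774 − (-0.7869))/√2 = 0.7526.
Condition B: z_P = (74.4 − 65.1)/15.5 = 0.6000; z_E = (4.51 − 5.5)/1.22 = -0.8115; E_B = (0.6000 − (-0.8115))/√2 = 0.9981.
E_A − E_B = 0.7526 − 0.9981 = -0.2455 ≈ -0.25.

-0.25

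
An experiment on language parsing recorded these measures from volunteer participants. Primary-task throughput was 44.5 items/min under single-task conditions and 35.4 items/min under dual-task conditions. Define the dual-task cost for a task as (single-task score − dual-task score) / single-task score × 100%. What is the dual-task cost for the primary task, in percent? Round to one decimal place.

20.4

Cost = (44.5 − 35.4) / 44.5 × 100%
     = 9.1000 / 44.5 × 100% = 20.4494%.
≈ 20.4%.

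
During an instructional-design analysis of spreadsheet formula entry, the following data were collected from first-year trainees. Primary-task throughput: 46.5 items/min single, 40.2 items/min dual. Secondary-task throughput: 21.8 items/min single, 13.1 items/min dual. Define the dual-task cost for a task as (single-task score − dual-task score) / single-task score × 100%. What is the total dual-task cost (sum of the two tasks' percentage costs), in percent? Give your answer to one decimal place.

Primary cost = (46.5 − 40.2) / 46.5 × 100% = 13.5484%.
Secondary cost = (21.8 − 13.1) / 21.8 × 100% = 39.9083%.
Total = 13.5484% + 39.9083% = 53.4567% ≈ 53.5%.

53.5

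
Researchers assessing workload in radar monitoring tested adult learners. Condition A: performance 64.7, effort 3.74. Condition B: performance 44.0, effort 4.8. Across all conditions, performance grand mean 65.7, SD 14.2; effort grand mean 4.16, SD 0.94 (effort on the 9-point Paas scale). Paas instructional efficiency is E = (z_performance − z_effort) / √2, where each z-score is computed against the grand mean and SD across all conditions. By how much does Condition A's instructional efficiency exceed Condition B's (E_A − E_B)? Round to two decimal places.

1.83

Condition A: z_P = (64.7 − 65.7)/14.2 = -0.0704; z_E = (3.74 − 4.16)/0.94 = -0.4468; E_A = (-0.0704 − (-0.4468))/√2 = 0.2662.
Condition B: z_P = (44.0 − 65.7)/14.2 = -1.5282; z_E = (4.8 − 4.16)/0.94 = 0.6809; E_B = (-1.5282 − 0.6809)/√2 = -1.5621.
E_A − E_B = 0.2662 − (-1.5621) = 1.8283 ≈ 1.83.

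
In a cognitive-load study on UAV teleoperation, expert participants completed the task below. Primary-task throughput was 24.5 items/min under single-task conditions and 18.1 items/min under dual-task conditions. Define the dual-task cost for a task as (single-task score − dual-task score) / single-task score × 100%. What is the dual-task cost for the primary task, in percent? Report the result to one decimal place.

26.1

Cost = (24.5 − 18.1) / 24.5 × 100%
     = 6.4000 / 24.5 × 100% = 26.1224%.
≈ 26.1%.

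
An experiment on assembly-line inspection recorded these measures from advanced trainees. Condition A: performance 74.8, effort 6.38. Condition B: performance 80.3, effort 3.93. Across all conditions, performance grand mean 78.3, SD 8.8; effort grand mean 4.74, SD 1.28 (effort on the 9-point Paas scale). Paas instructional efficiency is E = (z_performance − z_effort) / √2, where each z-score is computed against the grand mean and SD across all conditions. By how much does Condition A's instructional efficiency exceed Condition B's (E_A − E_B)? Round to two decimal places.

-1.80

Condition A: z_P = (74.8 − 78.3)/8.8 = -0.3977; z_E = (6.38 − 4.74)/1.28 = 1.2812; E_A = (-0.3977 − 1.2812)/√2 = -1.1872.
Condition B: z_P = (80.3 − 78.3)/8.8 = 0.2273; z_E = (3.93 − 4.74)/1.28 = -0.6328; E_B = (0.2273 − (-0.6328))/√2 = 0.6082.
E_A − E_B = -1.1872 − 0.6082 = -1.7954 ≈ -1.80.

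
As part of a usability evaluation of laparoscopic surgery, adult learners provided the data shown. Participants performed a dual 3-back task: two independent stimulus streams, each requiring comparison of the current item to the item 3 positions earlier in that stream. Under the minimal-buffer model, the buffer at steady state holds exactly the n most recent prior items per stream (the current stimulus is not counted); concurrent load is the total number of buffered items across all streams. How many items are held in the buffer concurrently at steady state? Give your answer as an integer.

6

Each stream's buffer holds its 3 most recent prior items.
Two independent streams: 2 × 3 = 6 buffered items at steady state.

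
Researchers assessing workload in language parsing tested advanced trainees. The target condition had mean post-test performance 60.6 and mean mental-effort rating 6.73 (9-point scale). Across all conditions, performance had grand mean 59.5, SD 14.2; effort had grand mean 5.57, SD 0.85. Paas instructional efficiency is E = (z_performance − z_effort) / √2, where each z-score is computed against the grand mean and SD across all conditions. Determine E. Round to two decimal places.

-0.91

z_performance = (60.6 − 59.5) / 14.2 = 1.1000 / 14.2 = 0.0775.
z_effort = (6.73 − 5.57) / 0.85 = 1.1600 / 0.85 = 1.3647.
z_P − z_E = 0.0775 − 1.3647 = -1.2872.
E = -1.2872 / √2 = -1.2872 / 1.41421 = -0.9102 ≈ -0.91.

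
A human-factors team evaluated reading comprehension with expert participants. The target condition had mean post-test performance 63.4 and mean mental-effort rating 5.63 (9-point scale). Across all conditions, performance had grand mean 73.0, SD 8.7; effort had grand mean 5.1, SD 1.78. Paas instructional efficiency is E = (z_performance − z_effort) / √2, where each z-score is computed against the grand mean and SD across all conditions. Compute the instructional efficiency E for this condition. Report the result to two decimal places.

-0.99

z_performance = (63.4 − 73.0) / 8.7 = -9.6000 / 8.7 = -1.1034.
z_effort = (5.63 − 5.1) / 1.78 = 0.5300 / 1.78 = 0.2978.
z_P − z_E = -1.1034 − 0.2978 = -1.4012.
E = -1.4012 / √2 = -1.4012 / 1.41421 = -0.9908 ≈ -0.99.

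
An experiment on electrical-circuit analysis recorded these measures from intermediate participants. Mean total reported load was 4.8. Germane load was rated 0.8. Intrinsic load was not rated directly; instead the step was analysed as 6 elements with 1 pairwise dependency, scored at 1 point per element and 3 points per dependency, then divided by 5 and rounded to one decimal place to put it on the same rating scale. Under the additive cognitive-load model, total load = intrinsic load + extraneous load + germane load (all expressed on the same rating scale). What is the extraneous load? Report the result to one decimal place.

Intrinsic (element-interactivity): (6 × 1 + 1 × 3) / 5 = 9 / 5 = 1.8000 → 1.8.
extraneous load = total − intrinsic − germane
             = 4.8 − 1.8 − 0.8 = 2.2.

2.2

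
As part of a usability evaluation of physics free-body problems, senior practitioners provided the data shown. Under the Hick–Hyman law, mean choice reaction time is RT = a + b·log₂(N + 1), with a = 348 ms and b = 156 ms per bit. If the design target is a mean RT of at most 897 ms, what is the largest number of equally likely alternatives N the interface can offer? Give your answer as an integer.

10

Set 348 + 156·log₂(N + 1) ≤ 897.
log₂(N + 1) ≤ (897 − 348) / 156 = 3.5192.
N + 1 ≤ 2^3.5192 = 11.4653.
N ≤ 10.4653, so the largest integer N is 10.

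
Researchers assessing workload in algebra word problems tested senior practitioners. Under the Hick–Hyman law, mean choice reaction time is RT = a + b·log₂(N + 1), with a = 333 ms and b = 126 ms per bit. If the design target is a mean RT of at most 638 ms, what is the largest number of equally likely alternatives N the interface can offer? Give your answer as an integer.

Set 333 + 126·log₂(N + 1) ≤ 638.
log₂(N + 1) ≤ (638 − 333) / 126 = 2.4206.
N + 1 ≤ 2^2.4206 = 5.3539.
N ≤ 4.3539, so the largest integer N is 4.

4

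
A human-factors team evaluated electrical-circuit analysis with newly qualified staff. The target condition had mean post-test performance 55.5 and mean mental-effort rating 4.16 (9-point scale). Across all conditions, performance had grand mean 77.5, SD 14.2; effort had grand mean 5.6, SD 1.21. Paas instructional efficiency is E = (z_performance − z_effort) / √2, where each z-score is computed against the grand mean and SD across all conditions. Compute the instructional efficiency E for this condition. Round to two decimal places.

z_performance = (55.5 − 77.5) / 14.2 = -22.0000 / 14.2 = -1.5493.
z_effort = (4.16 − 5.6) / 1.21 = -1.4400 / 1.21 = -1.1901.
z_P − z_E = -1.5493 − (-1.1901) = -0.3592.
E = -0.3592 / √2 = -0.3592 / 1.41421 = -0.2540 ≈ -0.25.

-0.25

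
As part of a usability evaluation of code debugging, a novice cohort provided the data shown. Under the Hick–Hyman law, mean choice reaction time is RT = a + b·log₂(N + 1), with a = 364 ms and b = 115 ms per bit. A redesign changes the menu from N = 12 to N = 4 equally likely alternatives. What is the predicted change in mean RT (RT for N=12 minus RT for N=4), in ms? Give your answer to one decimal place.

RT(12) = 364 + 115·log₂(13) = 364 + 115·3.7004 = 789.5460 ms.
RT(4) = 364 + 115·log₂(5) = 364 + 115·2.3219 = 631.0185 ms.
Difference = 789.5460 − 631.0185 = 158.5275 ≈ 158.5 ms.

158.5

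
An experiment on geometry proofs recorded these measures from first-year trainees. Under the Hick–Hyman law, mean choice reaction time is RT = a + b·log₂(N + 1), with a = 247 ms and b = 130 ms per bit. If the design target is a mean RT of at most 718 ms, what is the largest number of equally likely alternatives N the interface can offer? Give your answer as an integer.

Set 247 + 130·log₂(N + 1) ≤ 718.
log₂(N + 1) ≤ (718 − 247) / 130 = 3.6231.
N + 1 ≤ 2^3.6231 = 12.3214.
N ≤ 11.3214, so the largest integer N is 11.

11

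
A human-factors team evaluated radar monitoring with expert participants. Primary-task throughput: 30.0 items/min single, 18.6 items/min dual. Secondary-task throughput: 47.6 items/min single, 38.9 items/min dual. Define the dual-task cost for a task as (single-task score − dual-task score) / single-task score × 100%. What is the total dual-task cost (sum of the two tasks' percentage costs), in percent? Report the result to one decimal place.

Primary cost = (30.0 − 18.6) / 30.0 × 100% = 38.0000%.
Secondary cost = (47.6 − 38.9) / 47.6 × 100% = 18.2773%.
Total = 38.0000% + 18.2773% = 56.2773% ≈ 56.3%.

56.3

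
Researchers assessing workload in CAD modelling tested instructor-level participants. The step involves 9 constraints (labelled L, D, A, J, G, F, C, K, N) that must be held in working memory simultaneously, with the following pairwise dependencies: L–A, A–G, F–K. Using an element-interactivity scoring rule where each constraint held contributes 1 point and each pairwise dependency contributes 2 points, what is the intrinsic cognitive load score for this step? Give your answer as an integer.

Count of constraints held simultaneously: 9.
Count of pairwise dependencies listed: 3.
Element contribution: 9 × 1 = 9.
Interaction contribution: 3 × 2 = 6.
Intrinsic load = 9 + 6 = 15.

15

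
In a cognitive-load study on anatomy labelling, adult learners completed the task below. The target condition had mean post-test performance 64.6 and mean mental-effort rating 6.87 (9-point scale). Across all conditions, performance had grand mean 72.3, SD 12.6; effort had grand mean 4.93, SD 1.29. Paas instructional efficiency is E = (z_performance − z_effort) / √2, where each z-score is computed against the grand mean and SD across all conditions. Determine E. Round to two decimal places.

z_performance = (64.6 − 72.3) / 12.6 = -7.7000 / 12.6 = -0.6111.
z_effort = (6.87 − 4.93) / 1.29 = 1.9400 / 1.29 = 1.5039.
z_P − z_E = -0.6111 − 1.5039 = -2.1150.
E = -2.1150 / √2 = -2.1150 / 1.41421 = -1.4955 ≈ -1.50.

-1.50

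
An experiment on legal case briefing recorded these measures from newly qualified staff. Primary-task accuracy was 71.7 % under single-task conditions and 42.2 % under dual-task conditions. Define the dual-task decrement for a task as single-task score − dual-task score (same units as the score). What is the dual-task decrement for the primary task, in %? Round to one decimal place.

29.5

Decrement = 71.7 − 42.2 = 29.5000 % ≈ 29.5 %.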